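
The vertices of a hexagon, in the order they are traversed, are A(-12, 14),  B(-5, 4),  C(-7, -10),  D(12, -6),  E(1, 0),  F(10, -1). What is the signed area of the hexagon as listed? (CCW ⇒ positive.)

197.5

Σ = (22) + (78) + (162) + (6) + (-1) + (128) = 395
Signed area = Σ/2 = 197.5 (positive ⇒ counter-clockwise traversal).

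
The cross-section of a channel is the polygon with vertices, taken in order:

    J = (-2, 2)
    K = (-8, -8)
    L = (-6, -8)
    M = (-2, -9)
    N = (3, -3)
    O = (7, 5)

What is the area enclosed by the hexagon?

89.5

Σ = (32) + (16) + (38) + (33) + (36) + (24) = 179
Area = |Σ|/2 = 89.5.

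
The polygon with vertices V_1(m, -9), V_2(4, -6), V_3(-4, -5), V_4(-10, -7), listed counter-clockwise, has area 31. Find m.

The doubled signed area Σ (x_i y_{i+1} − x_{i+1} y_i) is linear in m.
With m=0 it equals 60; the coefficient of m is 1 (from the two edges through V_1).
So 1·m + 60 = 2·31 = 62 ⇒ m = 2.

2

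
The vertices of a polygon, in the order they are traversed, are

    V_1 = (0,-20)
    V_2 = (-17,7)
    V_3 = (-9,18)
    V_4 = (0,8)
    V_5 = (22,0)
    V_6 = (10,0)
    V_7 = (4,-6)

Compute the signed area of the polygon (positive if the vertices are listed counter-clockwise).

-485.5

Apply the shoelace formula: 2A = Σ (x_i·y_{i+1} − x_{i+1}·y_i), indices taken mod 7.
Σ = (-340) + (-243) + (-72) + (-176) + (0) + (-60) + (-80) = -971
Signed area = Σ/2 = -485.5 (negative ⇒ clockwise traversal).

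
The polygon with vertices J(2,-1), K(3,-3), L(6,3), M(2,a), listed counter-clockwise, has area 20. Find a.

Write out the shoelace sum; only the two edges meeting at M involve a:
2·Area = [(6·a − 2·3) + (2·(-1) − 2·a)] + 24
       = 4·a + 16 = 40
⇒ a = 6.

6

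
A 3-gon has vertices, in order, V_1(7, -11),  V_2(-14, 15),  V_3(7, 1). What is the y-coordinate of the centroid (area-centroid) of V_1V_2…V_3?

5/3

Apply Gauss's area formula. First the cross-terms c_i = x_i·y_{i+1} − x_{i+1}·y_i:
  -49, -119, -84  ⇒  2A = -252, A = -126.
Then Σ (y_i + y_{i+1})·c_i = -1260, so ȳ = -1260 / (6·(-126)) = 5/3.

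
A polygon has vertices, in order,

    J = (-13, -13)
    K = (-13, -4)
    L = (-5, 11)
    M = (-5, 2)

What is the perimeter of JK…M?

|JK| = √((0)² + (9)²) = √81 = 9
|KL| = √((8)² + (15)²) = √289 = 17
|LM| = √((0)² + (-9)²) = √81 = 9
|MJ| = √((-8)² + (-15)²) = √289 = 17
Perimeter = 9 + 17 + 9 + 17 = 52.

52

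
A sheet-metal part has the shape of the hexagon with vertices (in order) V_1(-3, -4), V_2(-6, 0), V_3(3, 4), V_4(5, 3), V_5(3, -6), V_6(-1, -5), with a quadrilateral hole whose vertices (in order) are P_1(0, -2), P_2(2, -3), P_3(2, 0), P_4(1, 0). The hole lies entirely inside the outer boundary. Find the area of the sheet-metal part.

Outer boundary:
Apply the surveyor's formula: 2A = Σ (x_i·y_{i+1} − x_{i+1}·y_i), indices taken mod 6.
Σ = (-24) + (-24) + (-11) + (-39) + (-21) + (-11) = -130
Area = |Σ|/2 = 65.
Hole:
Cross-terms: 4, 6, 0, -2  ⇒  Σ = 8
Area = |Σ|/2 = 4.
Net area = 65 − 4 = 61.

61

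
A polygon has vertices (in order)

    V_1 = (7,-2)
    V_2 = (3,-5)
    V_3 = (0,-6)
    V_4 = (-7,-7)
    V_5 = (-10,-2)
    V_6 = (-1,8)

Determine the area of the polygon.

Apply Gauss's area formula: 2A = Σ (x_i·y_{i+1} − x_{i+1}·y_i), indices taken mod 6.
Cross-terms: -29, -18, -42, -56, -82, -54  ⇒  Σ = -281
Area = |Σ|/2 = 140.5.

140.5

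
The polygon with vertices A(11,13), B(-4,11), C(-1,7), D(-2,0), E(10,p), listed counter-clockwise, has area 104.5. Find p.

The doubled signed area Σ (x_i y_{i+1} − x_{i+1} y_i) is linear in p.
With p=0 it equals 300; the coefficient of p is -13 (from the two edges through E).
So -13·p + 300 = 2·104.5 = 209 ⇒ p = 7.

7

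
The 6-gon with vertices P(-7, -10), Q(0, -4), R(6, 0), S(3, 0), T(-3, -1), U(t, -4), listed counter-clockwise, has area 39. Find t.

-5

Write out the shoelace sum; only the two edges meeting at U involve t:
2·Area = [((-3)·(-4) − t·(-1)) + (t·(-10) − (-7)·(-4))] + 49
       = -9·t + 33 = 78
⇒ t = -5.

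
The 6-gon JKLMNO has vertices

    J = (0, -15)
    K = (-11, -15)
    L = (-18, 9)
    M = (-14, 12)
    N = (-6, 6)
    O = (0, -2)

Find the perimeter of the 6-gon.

|JK| = √((-11)² + (0)²) = √121 = 11
|KL| = √((-7)² + (24)²) = √625 = 25
|LM| = √((4)² + (3)²) = √25 = 5
|MN| = √((8)² + (-6)²) = √100 = 10
|NO| = √((6)² + (-8)²) = √100 = 10
|OJ| = √((0)² + (-13)²) = √169 = 13
Perimeter = 11 + 25 + 5 + 10 + 10 + 13 = 74.

74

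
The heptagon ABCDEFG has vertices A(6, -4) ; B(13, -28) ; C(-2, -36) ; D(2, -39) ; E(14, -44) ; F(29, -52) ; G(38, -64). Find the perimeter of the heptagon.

|AB| = √((7)² + (-24)²) = √625 = 25
|BC| = √((-15)² + (-8)²) = √289 = 17
|CD| = √((4)² + (-3)²) = √25 = 5
|DE| = √((12)² + (-5)²) = √169 = 13
|EF| = √((15)² + (-8)²) = √289 = 17
|FG| = √((9)² + (-12)²) = √225 = 15
|GA| = √((-32)² + (60)²) = √4624 = 68
Perimeter = 25 + 17 + 5 + 13 + 17 + 15 + 68 = 160.

160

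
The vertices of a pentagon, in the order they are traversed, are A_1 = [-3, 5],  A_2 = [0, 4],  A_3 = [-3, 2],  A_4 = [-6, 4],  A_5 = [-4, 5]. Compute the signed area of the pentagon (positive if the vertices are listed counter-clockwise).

Apply the shoelace (surveyor's) formula: 2A = Σ (x_i·y_{i+1} − x_{i+1}·y_i), indices taken mod 5.
Σ = (-12) + (12) + (0) + (-14) + (-5) = -19
Signed area = Σ/2 = -9.5 (negative ⇒ clockwise traversal).

-9.5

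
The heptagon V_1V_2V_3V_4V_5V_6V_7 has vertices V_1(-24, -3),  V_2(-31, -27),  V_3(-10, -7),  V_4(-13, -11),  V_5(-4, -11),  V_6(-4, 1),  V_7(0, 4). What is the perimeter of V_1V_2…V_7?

110

|V_1V_2| = √((-7)² + (-24)²) = √625 = 25
|V_2V_3| = √((21)² + (20)²) = √841 = 29
|V_3V_4| = √((-3)² + (-4)²) = √25 = 5
|V_4V_5| = √((9)² + (0)²) = √81 = 9
|V_5V_6| = √((0)² + (12)²) = √144 = 12
|V_6V_7| = √((4)² + (3)²) = √25 = 5
|V_7V_1| = √((-24)² + (-7)²) = √625 = 25
Perimeter = 25 + 29 + 5 + 9 + 12 + 5 + 25 = 110.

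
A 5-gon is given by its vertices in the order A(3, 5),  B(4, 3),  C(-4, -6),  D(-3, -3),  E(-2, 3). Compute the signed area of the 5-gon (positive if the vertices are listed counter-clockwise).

Cross-terms: -11, -12, -6, -15, -19  ⇒  Σ = -63
Signed area = Σ/2 = -31.5 (negative ⇒ clockwise traversal).

-31.5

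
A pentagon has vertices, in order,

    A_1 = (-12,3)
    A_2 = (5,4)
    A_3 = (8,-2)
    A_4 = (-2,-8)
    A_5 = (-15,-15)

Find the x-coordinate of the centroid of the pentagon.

-591/122

Apply the shoelace (surveyor's) formula. First the cross-terms c_i = x_i·y_{i+1} − x_{i+1}·y_i:
  -63, -42, -68, -90, -225  ⇒  2A = -488, A = -244.
Then Σ (x_i + x_{i+1})·c_i = 7092, so x̄ = 7092 / (6·(-244)) = -591/122.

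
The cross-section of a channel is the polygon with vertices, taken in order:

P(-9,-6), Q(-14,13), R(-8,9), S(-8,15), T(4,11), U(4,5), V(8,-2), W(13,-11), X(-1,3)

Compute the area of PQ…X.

246

Apply Gauss's area formula: 2A = Σ (x_i·y_{i+1} − x_{i+1}·y_i), indices taken mod 9.
P→Q: (-9)(13) − (-14)(-6) = -201
Q→R: (-14)(9) − (-8)(13) = -22
R→S: (-8)(15) − (-8)(9) = -48
S→T: (-8)(11) − (4)(15) = -148
T→U: (4)(5) − (4)(11) = -24
U→V: (4)(-2) − (8)(5) = -48
V→W: (8)(-11) − (13)(-2) = -62
W→X: (13)(3) − (-1)(-11) = 28
X→P: (-1)(-6) − (-9)(3) = 33
Σ = -492
Area = |Σ|/2 = 246.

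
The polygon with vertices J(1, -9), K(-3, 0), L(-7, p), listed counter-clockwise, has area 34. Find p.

Write out the shoelace sum; only the two edges meeting at L involve p:
2·Area = [((-3)·p − (-7)·0) + ((-7)·(-9) − 1·p)] + -27
       = -4·p + 36 = 68
⇒ p = -8.

-8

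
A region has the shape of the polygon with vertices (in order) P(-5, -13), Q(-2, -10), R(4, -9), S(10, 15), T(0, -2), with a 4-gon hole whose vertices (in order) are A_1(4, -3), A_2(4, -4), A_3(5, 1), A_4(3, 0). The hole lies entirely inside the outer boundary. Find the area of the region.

97

Outer boundary:
Cross-terms: 24, 58, 150, -20, -10  ⇒  Σ = 202
Area = |Σ|/2 = 101.
Hole:
Apply the shoelace (surveyor's) formula: 2A = Σ (x_i·y_{i+1} − x_{i+1}·y_i), indices taken mod 4.
Σ = (-4) + (24) + (-3) + (-9) = 8
Area = |Σ|/2 = 4.
Net area = 101 − 4 = 97.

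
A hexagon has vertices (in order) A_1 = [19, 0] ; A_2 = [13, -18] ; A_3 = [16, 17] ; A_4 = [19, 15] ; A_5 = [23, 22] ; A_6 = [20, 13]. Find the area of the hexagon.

115.5

Apply Gauss's area formula: 2A = Σ (x_i·y_{i+1} − x_{i+1}·y_i), indices taken mod 6.
Σ = (-342) + (509) + (-83) + (73) + (-141) + (-247) = -231
Area = |Σ|/2 = 115.5.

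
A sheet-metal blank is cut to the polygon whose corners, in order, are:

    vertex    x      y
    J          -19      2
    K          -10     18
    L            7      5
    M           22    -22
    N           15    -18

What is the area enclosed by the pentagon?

570

Apply the shoelace formula: 2A = Σ (x_i·y_{i+1} − x_{i+1}·y_i), indices taken mod 5.
J→K: (-19)(18) − (-10)(2) = -322
K→L: (-10)(5) − (7)(18) = -176
L→M: (7)(-22) − (22)(5) = -264
M→N: (22)(-18) − (15)(-22) = -66
N→J: (15)(2) − (-19)(-18) = -312
Σ = -1140
Area = |Σ|/2 = 570.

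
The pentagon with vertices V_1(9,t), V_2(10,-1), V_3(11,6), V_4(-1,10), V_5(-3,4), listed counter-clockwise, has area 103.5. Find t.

Write out the shoelace sum; only the two edges meeting at V_1 involve t:
2·Area = [((-3)·t − 9·4) + (9·(-1) − 10·t)] + 213
       = -13·t + 168 = 207
⇒ t = -3.

-3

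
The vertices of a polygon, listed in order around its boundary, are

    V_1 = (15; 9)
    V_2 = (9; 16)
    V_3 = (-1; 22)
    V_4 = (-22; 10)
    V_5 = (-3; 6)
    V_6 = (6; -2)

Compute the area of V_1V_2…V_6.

Cross-terms: 159, 214, 474, -102, -30, 84  ⇒  Σ = 799
Area = |Σ|/2 = 399.5.

399.5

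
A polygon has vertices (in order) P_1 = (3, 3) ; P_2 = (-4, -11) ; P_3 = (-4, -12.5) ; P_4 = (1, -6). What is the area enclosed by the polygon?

Apply Gauss's area formula: 2A = Σ (x_i·y_{i+1} − x_{i+1}·y_i), indices taken mod 4.
Σ = (-21) + (6) + (36.5) + (21) = 42.5
Area = |Σ|/2 = 21.25.

21.25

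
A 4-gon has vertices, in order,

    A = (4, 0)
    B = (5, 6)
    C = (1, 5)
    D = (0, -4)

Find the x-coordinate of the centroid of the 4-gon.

Apply the shoelace formula. First the cross-terms c_i = x_i·y_{i+1} − x_{i+1}·y_i:
  24, 19, -4, 16  ⇒  2A = 55, A = 27.5.
Then Σ (x_i + x_{i+1})·c_i = 390, so x̄ = 390 / (6·27.5) = 26/11.

26/11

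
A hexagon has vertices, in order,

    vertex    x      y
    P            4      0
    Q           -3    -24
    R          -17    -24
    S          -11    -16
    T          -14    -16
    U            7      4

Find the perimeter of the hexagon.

86

|PQ| = √((-7)² + (-24)²) = √625 = 25
|QR| = √((-14)² + (0)²) = √196 = 14
|RS| = √((6)² + (8)²) = √100 = 10
|ST| = √((-3)² + (0)²) = √9 = 3
|TU| = √((21)² + (20)²) = √841 = 29
|UP| = √((-3)² + (-4)²) = √25 = 5
Perimeter = 25 + 14 + 10 + 3 + 29 + 5 = 86.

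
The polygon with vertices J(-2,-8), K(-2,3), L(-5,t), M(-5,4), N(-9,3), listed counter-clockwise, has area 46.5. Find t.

The doubled signed area Σ (x_i y_{i+1} − x_{i+1} y_i) is linear in t.
With t=0 it equals 72; the coefficient of t is 3 (from the two edges through L).
So 3·t + 72 = 2·46.5 = 93 ⇒ t = 7.

7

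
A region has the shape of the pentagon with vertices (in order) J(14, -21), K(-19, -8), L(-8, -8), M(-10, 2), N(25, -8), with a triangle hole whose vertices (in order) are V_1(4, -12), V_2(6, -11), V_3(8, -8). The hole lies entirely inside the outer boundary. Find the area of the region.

Outer boundary:
Σ = (-511) + (88) + (-96) + (30) + (-413) = -902
Area = |Σ|/2 = 451.
Hole:
Σ = (28) + (40) + (-64) = 4
Area = |Σ|/2 = 2.
Net area = 451 − 2 = 449.

449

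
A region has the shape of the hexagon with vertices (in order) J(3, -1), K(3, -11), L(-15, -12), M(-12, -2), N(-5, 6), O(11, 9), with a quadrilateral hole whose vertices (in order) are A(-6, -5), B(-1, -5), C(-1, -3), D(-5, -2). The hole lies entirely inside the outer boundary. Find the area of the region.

Outer boundary:
Apply the surveyor's formula: 2A = Σ (x_i·y_{i+1} − x_{i+1}·y_i), indices taken mod 6.
Σ = (-30) + (-201) + (-114) + (-82) + (-111) + (-38) = -576
Area = |Σ|/2 = 288.
Hole:
Apply the shoelace (surveyor's) formula: 2A = Σ (x_i·y_{i+1} − x_{i+1}·y_i), indices taken mod 4.
Σ = (25) + (-2) + (-13) + (13) = 23
Area = |Σ|/2 = 11.5.
Net area = 288 − 11.5 = 276.5.

276.5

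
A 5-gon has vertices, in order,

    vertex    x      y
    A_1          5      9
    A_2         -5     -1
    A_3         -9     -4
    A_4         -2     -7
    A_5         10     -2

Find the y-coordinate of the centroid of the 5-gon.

Apply Gauss's area formula. First the cross-terms c_i = x_i·y_{i+1} − x_{i+1}·y_i:
  40, 11, 55, 74, 100  ⇒  2A = 280, A = 140.
Then Σ (y_i + y_{i+1})·c_i = -306, so ȳ = -306 / (6·140) = -51/140.

-51/140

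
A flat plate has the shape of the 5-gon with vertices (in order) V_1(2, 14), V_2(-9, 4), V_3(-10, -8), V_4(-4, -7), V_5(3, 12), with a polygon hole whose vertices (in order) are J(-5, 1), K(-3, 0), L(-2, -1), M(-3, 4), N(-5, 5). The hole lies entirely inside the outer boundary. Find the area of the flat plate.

127.5

Outer boundary:
Cross-terms: 134, 112, 38, -27, 18  ⇒  Σ = 275
Area = |Σ|/2 = 137.5.
Hole:
Σ = (3) + (3) + (-11) + (5) + (20) = 20
Area = |Σ|/2 = 10.
Net area = 137.5 − 10 = 127.5.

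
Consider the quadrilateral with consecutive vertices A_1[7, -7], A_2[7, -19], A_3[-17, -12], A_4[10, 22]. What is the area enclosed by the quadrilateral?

A_1→A_2: (7)(-19) − (7)(-7) = -84
A_2→A_3: (7)(-12) − (-17)(-19) = -407
A_3→A_4: (-17)(22) − (10)(-12) = -254
A_4→A_1: (10)(-7) − (7)(22) = -224
Σ = -969
Area = |Σ|/2 = 484.5.

484.5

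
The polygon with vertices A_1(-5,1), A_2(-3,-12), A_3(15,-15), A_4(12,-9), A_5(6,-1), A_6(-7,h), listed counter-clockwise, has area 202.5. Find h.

The doubled signed area Σ (x_i y_{i+1} − x_{i+1} y_i) is linear in h.
With h=0 it equals 361; the coefficient of h is 11 (from the two edges through A_6).
So 11·h + 361 = 2·202.5 = 405 ⇒ h = 4.

4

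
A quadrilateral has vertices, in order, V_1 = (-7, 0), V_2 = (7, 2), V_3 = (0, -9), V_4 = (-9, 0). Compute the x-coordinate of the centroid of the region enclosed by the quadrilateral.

-48/79

Apply the shoelace (surveyor's) formula. First the cross-terms c_i = x_i·y_{i+1} − x_{i+1}·y_i:
  -14, -63, -81, 0  ⇒  2A = -158, A = -79.
Then Σ (x_i + x_{i+1})·c_i = 288, so x̄ = 288 / (6·(-79)) = -48/79.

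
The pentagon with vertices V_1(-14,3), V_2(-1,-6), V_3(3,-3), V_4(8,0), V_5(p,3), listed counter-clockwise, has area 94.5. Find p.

The doubled signed area Σ (x_i y_{i+1} − x_{i+1} y_i) is linear in p.
With p=0 it equals 198; the coefficient of p is 3 (from the two edges through V_5).
So 3·p + 198 = 2·94.5 = 189 ⇒ p = -3.

-3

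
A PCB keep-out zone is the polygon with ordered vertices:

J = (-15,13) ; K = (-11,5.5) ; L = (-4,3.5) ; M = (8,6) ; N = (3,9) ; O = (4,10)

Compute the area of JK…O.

Apply the shoelace (surveyor's) formula: 2A = Σ (x_i·y_{i+1} − x_{i+1}·y_i), indices taken mod 6.
Σ = (60.5) + (-16.5) + (-52) + (54) + (-6) + (202) = 242
Area = |Σ|/2 = 121.

121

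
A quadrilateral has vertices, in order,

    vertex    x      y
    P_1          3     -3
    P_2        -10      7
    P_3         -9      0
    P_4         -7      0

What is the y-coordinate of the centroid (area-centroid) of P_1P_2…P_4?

1.52

Apply the shoelace formula. First the cross-terms c_i = x_i·y_{i+1} − x_{i+1}·y_i:
  -9, 63, 0, 21  ⇒  2A = 75, A = 37.5.
Then Σ (y_i + y_{i+1})·c_i = 342, so ȳ = 342 / (6·37.5) = 1.52.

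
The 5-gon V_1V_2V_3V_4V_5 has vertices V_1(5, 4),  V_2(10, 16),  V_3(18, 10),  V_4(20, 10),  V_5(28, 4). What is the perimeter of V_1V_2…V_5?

58

|V_1V_2| = √((5)² + (12)²) = √169 = 13
|V_2V_3| = √((8)² + (-6)²) = √100 = 10
|V_3V_4| = √((2)² + (0)²) = √4 = 2
|V_4V_5| = √((8)² + (-6)²) = √100 = 10
|V_5V_1| = √((-23)² + (0)²) = √529 = 23
Perimeter = 13 + 10 + 2 + 10 + 23 = 58.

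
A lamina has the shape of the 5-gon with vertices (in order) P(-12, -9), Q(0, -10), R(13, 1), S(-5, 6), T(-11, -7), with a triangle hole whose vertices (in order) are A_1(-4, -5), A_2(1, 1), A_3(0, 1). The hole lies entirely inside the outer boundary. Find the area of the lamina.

221.5

Outer boundary:
Apply the surveyor's formula: 2A = Σ (x_i·y_{i+1} − x_{i+1}·y_i), indices taken mod 5.
Cross-terms: 120, 130, 83, 101, 15  ⇒  Σ = 449
Area = |Σ|/2 = 224.5.
Hole:
A_1→A_2: (-4)(1) − (1)(-5) = 1
A_2→A_3: (1)(1) − (0)(1) = 1
A_3→A_1: (0)(-5) − (-4)(1) = 4
Σ = 6
Area = |Σ|/2 = 3.
Net area = 224.5 − 3 = 221.5.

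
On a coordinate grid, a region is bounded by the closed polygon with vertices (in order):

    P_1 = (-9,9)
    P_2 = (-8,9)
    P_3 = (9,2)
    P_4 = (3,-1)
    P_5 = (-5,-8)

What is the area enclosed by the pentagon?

133.5

Apply the shoelace formula: 2A = Σ (x_i·y_{i+1} − x_{i+1}·y_i), indices taken mod 5.
Cross-terms: -9, -97, -15, -29, -117  ⇒  Σ = -267
Area = |Σ|/2 = 133.5.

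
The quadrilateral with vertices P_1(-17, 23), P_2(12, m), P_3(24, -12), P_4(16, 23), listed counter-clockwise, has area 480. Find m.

3

Write out the shoelace sum; only the two edges meeting at P_2 involve m:
2·Area = [((-17)·m − 12·23) + (12·(-12) − 24·m)] + 1503
       = -41·m + 1083 = 960
⇒ m = 3.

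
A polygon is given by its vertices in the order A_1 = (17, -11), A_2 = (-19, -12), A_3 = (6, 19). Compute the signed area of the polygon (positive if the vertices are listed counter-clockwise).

Apply Gauss's area formula: 2A = Σ (x_i·y_{i+1} − x_{i+1}·y_i), indices taken mod 3.
A_1→A_2: (17)(-12) − (-19)(-11) = -413
A_2→A_3: (-19)(19) − (6)(-12) = -289
A_3→A_1: (6)(-11) − (17)(19) = -389
Σ = -1091
Signed area = Σ/2 = -545.5 (negative ⇒ clockwise traversal).

-545.5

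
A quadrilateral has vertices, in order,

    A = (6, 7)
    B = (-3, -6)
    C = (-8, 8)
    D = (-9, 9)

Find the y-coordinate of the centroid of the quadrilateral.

677/204

Apply the shoelace formula. First the cross-terms c_i = x_i·y_{i+1} − x_{i+1}·y_i:
  -15, -72, 0, -117  ⇒  2A = -204, A = -102.
Then Σ (y_i + y_{i+1})·c_i = -2031, so ȳ = -2031 / (6·(-102)) = 677/204.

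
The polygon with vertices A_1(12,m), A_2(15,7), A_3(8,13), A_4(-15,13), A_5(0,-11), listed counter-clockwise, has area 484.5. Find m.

-10

Write out the shoelace sum; only the two edges meeting at A_1 involve m:
2·Area = [(0·m − 12·(-11)) + (12·7 − 15·m)] + 603
       = -15·m + 819 = 969
⇒ m = -10.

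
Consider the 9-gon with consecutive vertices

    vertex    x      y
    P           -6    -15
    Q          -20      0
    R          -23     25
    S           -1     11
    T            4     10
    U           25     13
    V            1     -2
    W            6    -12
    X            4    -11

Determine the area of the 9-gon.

743.5

Apply the shoelace (surveyor's) formula: 2A = Σ (x_i·y_{i+1} − x_{i+1}·y_i), indices taken mod 9.
Cross-terms: -300, -500, -228, -54, -198, -63, 0, -18, -126  ⇒  Σ = -1487
Area = |Σ|/2 = 743.5.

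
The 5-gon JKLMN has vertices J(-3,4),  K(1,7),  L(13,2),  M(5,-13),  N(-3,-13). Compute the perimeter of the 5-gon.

60

|JK| = √((4)² + (3)²) = √25 = 5
|KL| = √((12)² + (-5)²) = √169 = 13
|LM| = √((-8)² + (-15)²) = √289 = 17
|MN| = √((-8)² + (0)²) = √64 = 8
|NJ| = √((0)² + (17)²) = √289 = 17
Perimeter = 5 + 13 + 17 + 8 + 17 = 60.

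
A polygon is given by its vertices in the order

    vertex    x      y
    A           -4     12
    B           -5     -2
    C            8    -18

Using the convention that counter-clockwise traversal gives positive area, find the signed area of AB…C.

99

Apply the surveyor's formula: 2A = Σ (x_i·y_{i+1} − x_{i+1}·y_i), indices taken mod 3.
Σ = (68) + (106) + (24) = 198
Signed area = Σ/2 = 99 (positive ⇒ counter-clockwise traversal).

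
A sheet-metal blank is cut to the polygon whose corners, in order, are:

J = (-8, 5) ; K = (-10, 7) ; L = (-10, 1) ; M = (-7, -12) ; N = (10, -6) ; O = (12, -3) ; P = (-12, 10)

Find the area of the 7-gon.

Apply the surveyor's formula: 2A = Σ (x_i·y_{i+1} − x_{i+1}·y_i), indices taken mod 7.
J→K: (-8)(7) − (-10)(5) = -6
K→L: (-10)(1) − (-10)(7) = 60
L→M: (-10)(-12) − (-7)(1) = 127
M→N: (-7)(-6) − (10)(-12) = 162
N→O: (10)(-3) − (12)(-6) = 42
O→P: (12)(10) − (-12)(-3) = 84
P→J: (-12)(5) − (-8)(10) = 20
Σ = 489
Area = |Σ|/2 = 244.5.

244.5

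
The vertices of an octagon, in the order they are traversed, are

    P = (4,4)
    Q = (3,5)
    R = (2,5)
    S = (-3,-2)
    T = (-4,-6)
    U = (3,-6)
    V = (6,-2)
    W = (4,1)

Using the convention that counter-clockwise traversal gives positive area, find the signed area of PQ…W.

Apply the shoelace formula: 2A = Σ (x_i·y_{i+1} − x_{i+1}·y_i), indices taken mod 8.
P→Q: (4)(5) − (3)(4) = 8
Q→R: (3)(5) − (2)(5) = 5
R→S: (2)(-2) − (-3)(5) = 11
S→T: (-3)(-6) − (-4)(-2) = 10
T→U: (-4)(-6) − (3)(-6) = 42
U→V: (3)(-2) − (6)(-6) = 30
V→W: (6)(1) − (4)(-2) = 14
W→P: (4)(4) − (4)(1) = 12
Σ = 132
Signed area = Σ/2 = 66 (positive ⇒ counter-clockwise traversal).

66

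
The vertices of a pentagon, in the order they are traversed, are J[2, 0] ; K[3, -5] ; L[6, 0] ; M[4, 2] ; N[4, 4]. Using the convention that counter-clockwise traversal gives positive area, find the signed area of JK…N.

16

Apply the shoelace formula: 2A = Σ (x_i·y_{i+1} − x_{i+1}·y_i), indices taken mod 5.
Σ = (-10) + (30) + (12) + (8) + (-8) = 32
Signed area = Σ/2 = 16 (positive ⇒ counter-clockwise traversal).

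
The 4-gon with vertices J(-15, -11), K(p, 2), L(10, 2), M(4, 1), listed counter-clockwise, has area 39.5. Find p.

Write out the shoelace sum; only the two edges meeting at K involve p:
2·Area = [((-15)·2 − p·(-11)) + (p·2 − 10·2)] + -27
       = 13·p + -77 = 79
⇒ p = 12.

12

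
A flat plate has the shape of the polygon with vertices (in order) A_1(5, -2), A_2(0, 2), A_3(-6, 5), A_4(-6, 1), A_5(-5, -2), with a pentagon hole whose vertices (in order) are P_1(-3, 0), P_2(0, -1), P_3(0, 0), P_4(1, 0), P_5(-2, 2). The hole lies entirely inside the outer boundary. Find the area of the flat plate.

36

Outer boundary:
Apply the shoelace (surveyor's) formula: 2A = Σ (x_i·y_{i+1} − x_{i+1}·y_i), indices taken mod 5.
Cross-terms: 10, 12, 24, 17, 20  ⇒  Σ = 83
Area = |Σ|/2 = 41.5.
Hole:
Apply the shoelace (surveyor's) formula: 2A = Σ (x_i·y_{i+1} − x_{i+1}·y_i), indices taken mod 5.
Cross-terms: 3, 0, 0, 2, 6  ⇒  Σ = 11
Area = |Σ|/2 = 5.5.
Net area = 41.5 − 5.5 = 36.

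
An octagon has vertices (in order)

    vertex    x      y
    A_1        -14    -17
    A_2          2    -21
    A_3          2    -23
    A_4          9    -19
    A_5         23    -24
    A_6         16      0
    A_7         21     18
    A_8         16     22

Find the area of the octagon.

798

Cross-terms: 328, -4, 169, 221, 384, 288, 174, 36  ⇒  Σ = 1596
Area = |Σ|/2 = 798.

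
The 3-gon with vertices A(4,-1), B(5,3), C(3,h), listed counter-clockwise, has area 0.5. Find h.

-4

Write out the shoelace sum; only the two edges meeting at C involve h:
2·Area = [(5·h − 3·3) + (3·(-1) − 4·h)] + 17
       = 1·h + 5 = 1
⇒ h = -4.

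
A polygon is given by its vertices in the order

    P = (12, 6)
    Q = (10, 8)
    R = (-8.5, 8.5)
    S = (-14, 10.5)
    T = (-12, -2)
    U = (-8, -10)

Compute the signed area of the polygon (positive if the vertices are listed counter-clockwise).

Σ = (36) + (153) + (29.75) + (154) + (104) + (72) = 548.75
Signed area = Σ/2 = 274.375 (positive ⇒ counter-clockwise traversal).

274.375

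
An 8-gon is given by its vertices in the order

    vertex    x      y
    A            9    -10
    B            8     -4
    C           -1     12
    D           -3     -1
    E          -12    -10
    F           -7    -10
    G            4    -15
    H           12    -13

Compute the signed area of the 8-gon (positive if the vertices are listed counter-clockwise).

255.5

Apply the shoelace (surveyor's) formula: 2A = Σ (x_i·y_{i+1} − x_{i+1}·y_i), indices taken mod 8.
Σ = (44) + (92) + (37) + (18) + (50) + (145) + (128) + (-3) = 511
Signed area = Σ/2 = 255.5 (positive ⇒ counter-clockwise traversal).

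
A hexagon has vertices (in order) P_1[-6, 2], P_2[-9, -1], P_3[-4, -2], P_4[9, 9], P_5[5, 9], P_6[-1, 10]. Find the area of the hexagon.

Σ = (24) + (14) + (-18) + (36) + (59) + (58) = 173
Area = |Σ|/2 = 86.5.

86.5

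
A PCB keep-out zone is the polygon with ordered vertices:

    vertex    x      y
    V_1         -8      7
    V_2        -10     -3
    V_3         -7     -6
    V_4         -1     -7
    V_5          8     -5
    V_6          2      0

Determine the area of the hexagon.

Apply the shoelace (surveyor's) formula: 2A = Σ (x_i·y_{i+1} − x_{i+1}·y_i), indices taken mod 6.
V_1→V_2: (-8)(-3) − (-10)(7) = 94
V_2→V_3: (-10)(-6) − (-7)(-3) = 39
V_3→V_4: (-7)(-7) − (-1)(-6) = 43
V_4→V_5: (-1)(-5) − (8)(-7) = 61
V_5→V_6: (8)(0) − (2)(-5) = 10
V_6→V_1: (2)(7) − (-8)(0) = 14
Σ = 261
Area = |Σ|/2 = 130.5.

130.5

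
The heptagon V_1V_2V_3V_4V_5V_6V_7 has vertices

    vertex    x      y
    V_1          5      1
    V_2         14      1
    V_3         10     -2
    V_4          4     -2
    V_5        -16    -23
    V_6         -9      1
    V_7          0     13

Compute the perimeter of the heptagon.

|V_1V_2| = √((9)² + (0)²) = √81 = 9
|V_2V_3| = √((-4)² + (-3)²) = √25 = 5
|V_3V_4| = √((-6)² + (0)²) = √36 = 6
|V_4V_5| = √((-20)² + (-21)²) = √841 = 29
|V_5V_6| = √((7)² + (24)²) = √625 = 25
|V_6V_7| = √((9)² + (12)²) = √225 = 15
|V_7V_1| = √((5)² + (-12)²) = √169 = 13
Perimeter = 9 + 5 + 6 + 29 + 25 + 15 + 13 = 102.

102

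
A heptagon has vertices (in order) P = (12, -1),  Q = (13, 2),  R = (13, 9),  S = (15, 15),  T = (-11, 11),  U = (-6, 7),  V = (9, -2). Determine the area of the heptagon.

Apply the surveyor's formula: 2A = Σ (x_i·y_{i+1} − x_{i+1}·y_i), indices taken mod 7.
P→Q: (12)(2) − (13)(-1) = 37
Q→R: (13)(9) − (13)(2) = 91
R→S: (13)(15) − (15)(9) = 60
S→T: (15)(11) − (-11)(15) = 330
T→U: (-11)(7) − (-6)(11) = -11
U→V: (-6)(-2) − (9)(7) = -51
V→P: (9)(-1) − (12)(-2) = 15
Σ = 471
Area = |Σ|/2 = 235.5.

235.5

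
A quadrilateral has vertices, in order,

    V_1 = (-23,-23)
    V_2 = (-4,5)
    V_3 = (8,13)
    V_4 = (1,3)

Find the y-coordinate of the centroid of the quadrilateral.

Apply the shoelace formula. First the cross-terms c_i = x_i·y_{i+1} − x_{i+1}·y_i:
  -207, -92, 11, 46  ⇒  2A = -242, A = -121.
Then Σ (y_i + y_{i+1})·c_i = 1326, so ȳ = 1326 / (6·(-121)) = -221/121.

-221/121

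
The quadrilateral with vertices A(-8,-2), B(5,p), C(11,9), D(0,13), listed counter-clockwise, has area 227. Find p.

-8

The doubled signed area Σ (x_i y_{i+1} − x_{i+1} y_i) is linear in p.
With p=0 it equals 302; the coefficient of p is -19 (from the two edges through B).
So -19·p + 302 = 2·227 = 454 ⇒ p = -8.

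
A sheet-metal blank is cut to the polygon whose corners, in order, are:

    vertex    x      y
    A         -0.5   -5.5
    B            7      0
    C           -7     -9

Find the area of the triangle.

4.75

Cross-terms: 38.5, -63, 34  ⇒  Σ = 9.5
Area = |Σ|/2 = 4.75.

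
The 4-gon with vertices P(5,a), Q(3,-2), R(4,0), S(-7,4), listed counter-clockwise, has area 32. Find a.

-7

The doubled signed area Σ (x_i y_{i+1} − x_{i+1} y_i) is linear in a.
With a=0 it equals -6; the coefficient of a is -10 (from the two edges through P).
So -10·a + -6 = 2·32 = 64 ⇒ a = -7.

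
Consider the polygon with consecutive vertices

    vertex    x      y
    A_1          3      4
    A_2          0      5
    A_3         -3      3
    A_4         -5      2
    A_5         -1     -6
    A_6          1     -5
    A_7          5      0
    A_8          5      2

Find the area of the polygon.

65.5

Apply the surveyor's formula: 2A = Σ (x_i·y_{i+1} − x_{i+1}·y_i), indices taken mod 8.
A_1→A_2: (3)(5) − (0)(4) = 15
A_2→A_3: (0)(3) − (-3)(5) = 15
A_3→A_4: (-3)(2) − (-5)(3) = 9
A_4→A_5: (-5)(-6) − (-1)(2) = 32
A_5→A_6: (-1)(-5) − (1)(-6) = 11
A_6→A_7: (1)(0) − (5)(-5) = 25
A_7→A_8: (5)(2) − (5)(0) = 10
A_8→A_1: (5)(4) − (3)(2) = 14
Σ = 131
Area = |Σ|/2 = 65.5.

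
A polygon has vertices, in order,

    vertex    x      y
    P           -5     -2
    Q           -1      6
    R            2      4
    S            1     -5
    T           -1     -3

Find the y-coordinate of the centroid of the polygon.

Apply the surveyor's formula. First the cross-terms c_i = x_i·y_{i+1} − x_{i+1}·y_i:
  -32, -16, -14, -8, -13  ⇒  2A = -83, A = -41.5.
Then Σ (y_i + y_{i+1})·c_i = -145, so ȳ = -145 / (6·(-41.5)) = 145/249.

145/249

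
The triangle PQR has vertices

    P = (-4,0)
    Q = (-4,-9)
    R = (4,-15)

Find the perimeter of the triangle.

36

|PQ| = √((0)² + (-9)²) = √81 = 9
|QR| = √((8)² + (-6)²) = √100 = 10
|RP| = √((-8)² + (15)²) = √289 = 17
Perimeter = 9 + 10 + 17 = 36.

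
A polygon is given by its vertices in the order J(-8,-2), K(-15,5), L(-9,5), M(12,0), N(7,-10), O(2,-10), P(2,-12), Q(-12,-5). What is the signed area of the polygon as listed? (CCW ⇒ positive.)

-252

Apply the shoelace (surveyor's) formula: 2A = Σ (x_i·y_{i+1} − x_{i+1}·y_i), indices taken mod 8.
J→K: (-8)(5) − (-15)(-2) = -70
K→L: (-15)(5) − (-9)(5) = -30
L→M: (-9)(0) − (12)(5) = -60
M→N: (12)(-10) − (7)(0) = -120
N→O: (7)(-10) − (2)(-10) = -50
O→P: (2)(-12) − (2)(-10) = -4
P→Q: (2)(-5) − (-12)(-12) = -154
Q→J: (-12)(-2) − (-8)(-5) = -16
Σ = -504
Signed area = Σ/2 = -252 (negative ⇒ clockwise traversal).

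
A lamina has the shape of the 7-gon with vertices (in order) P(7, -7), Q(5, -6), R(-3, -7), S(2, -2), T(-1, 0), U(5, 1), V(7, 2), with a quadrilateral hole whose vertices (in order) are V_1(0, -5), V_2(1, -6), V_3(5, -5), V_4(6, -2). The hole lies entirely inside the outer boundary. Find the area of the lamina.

Outer boundary:
Apply the surveyor's formula: 2A = Σ (x_i·y_{i+1} − x_{i+1}·y_i), indices taken mod 7.
P→Q: (7)(-6) − (5)(-7) = -7
Q→R: (5)(-7) − (-3)(-6) = -53
R→S: (-3)(-2) − (2)(-7) = 20
S→T: (2)(0) − (-1)(-2) = -2
T→U: (-1)(1) − (5)(0) = -1
U→V: (5)(2) − (7)(1) = 3
V→P: (7)(-7) − (7)(2) = -63
Σ = -103
Area = |Σ|/2 = 51.5.
Hole:
Apply the shoelace (surveyor's) formula: 2A = Σ (x_i·y_{i+1} − x_{i+1}·y_i), indices taken mod 4.
V_1→V_2: (0)(-6) − (1)(-5) = 5
V_2→V_3: (1)(-5) − (5)(-6) = 25
V_3→V_4: (5)(-2) − (6)(-5) = 20
V_4→V_1: (6)(-5) − (0)(-2) = -30
Σ = 20
Area = |Σ|/2 = 10.
Net area = 51.5 − 10 = 41.5.

41.5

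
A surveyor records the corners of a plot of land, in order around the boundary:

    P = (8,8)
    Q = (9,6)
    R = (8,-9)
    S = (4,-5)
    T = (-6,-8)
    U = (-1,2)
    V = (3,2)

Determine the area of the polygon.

Apply the shoelace formula: 2A = Σ (x_i·y_{i+1} − x_{i+1}·y_i), indices taken mod 7.
Cross-terms: -24, -129, -4, -62, -20, -8, 8  ⇒  Σ = -239
Area = |Σ|/2 = 119.5.

119.5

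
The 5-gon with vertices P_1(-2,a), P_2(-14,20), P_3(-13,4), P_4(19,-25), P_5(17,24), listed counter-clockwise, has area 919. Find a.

Write out the shoelace sum; only the two edges meeting at P_1 involve a:
2·Area = [(17·a − (-2)·24) + ((-2)·20 − (-14)·a)] + 1334
       = 31·a + 1342 = 1838
⇒ a = 16.

16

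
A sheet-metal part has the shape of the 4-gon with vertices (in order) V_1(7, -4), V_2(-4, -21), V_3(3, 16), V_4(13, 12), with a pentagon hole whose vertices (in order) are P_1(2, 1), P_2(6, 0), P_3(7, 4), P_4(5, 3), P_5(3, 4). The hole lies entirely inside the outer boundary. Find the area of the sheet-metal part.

Outer boundary:
Apply the shoelace formula: 2A = Σ (x_i·y_{i+1} − x_{i+1}·y_i), indices taken mod 4.
Σ = (-163) + (-1) + (-172) + (-136) = -472
Area = |Σ|/2 = 236.
Hole:
P_1→P_2: (2)(0) − (6)(1) = -6
P_2→P_3: (6)(4) − (7)(0) = 24
P_3→P_4: (7)(3) − (5)(4) = 1
P_4→P_5: (5)(4) − (3)(3) = 11
P_5→P_1: (3)(1) − (2)(4) = -5
Σ = 25
Area = |Σ|/2 = 12.5.
Net area = 236 − 12.5 = 223.5.

223.5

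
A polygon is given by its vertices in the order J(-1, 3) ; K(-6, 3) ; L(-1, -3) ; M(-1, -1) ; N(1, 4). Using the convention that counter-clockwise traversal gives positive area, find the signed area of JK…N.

Cross-terms: 15, 21, -2, -3, 7  ⇒  Σ = 38
Signed area = Σ/2 = 19 (positive ⇒ counter-clockwise traversal).

19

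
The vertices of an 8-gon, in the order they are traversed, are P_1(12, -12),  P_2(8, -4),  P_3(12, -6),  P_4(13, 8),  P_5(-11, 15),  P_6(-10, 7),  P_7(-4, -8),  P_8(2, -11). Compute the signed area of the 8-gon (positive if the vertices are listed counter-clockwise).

Apply Gauss's area formula: 2A = Σ (x_i·y_{i+1} − x_{i+1}·y_i), indices taken mod 8.
Σ = (48) + (0) + (174) + (283) + (73) + (108) + (60) + (108) = 854
Signed area = Σ/2 = 427 (positive ⇒ counter-clockwise traversal).

427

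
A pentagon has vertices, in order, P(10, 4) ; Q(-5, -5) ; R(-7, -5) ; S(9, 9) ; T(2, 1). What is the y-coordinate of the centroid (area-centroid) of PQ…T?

Apply the shoelace (surveyor's) formula. First the cross-terms c_i = x_i·y_{i+1} − x_{i+1}·y_i:
  -30, -10, -18, -9, -2  ⇒  2A = -69, A = -34.5.
Then Σ (y_i + y_{i+1})·c_i = -42, so ȳ = -42 / (6·(-34.5)) = 14/69.

14/69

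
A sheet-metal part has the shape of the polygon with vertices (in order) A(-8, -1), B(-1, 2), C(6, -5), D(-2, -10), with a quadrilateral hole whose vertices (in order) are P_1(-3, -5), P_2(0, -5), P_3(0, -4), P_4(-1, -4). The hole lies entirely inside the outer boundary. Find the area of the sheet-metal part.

84

Outer boundary:
Apply Gauss's area formula: 2A = Σ (x_i·y_{i+1} − x_{i+1}·y_i), indices taken mod 4.
Σ = (-17) + (-7) + (-70) + (-78) = -172
Area = |Σ|/2 = 86.
Hole:
Apply the surveyor's formula: 2A = Σ (x_i·y_{i+1} − x_{i+1}·y_i), indices taken mod 4.
P_1→P_2: (-3)(-5) − (0)(-5) = 15
P_2→P_3: (0)(-4) − (0)(-5) = 0
P_3→P_4: (0)(-4) − (-1)(-4) = -4
P_4→P_1: (-1)(-5) − (-3)(-4) = -7
Σ = 4
Area = |Σ|/2 = 2.
Net area = 86 − 2 = 84.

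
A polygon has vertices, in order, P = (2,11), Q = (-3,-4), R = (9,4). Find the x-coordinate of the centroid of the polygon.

8/3

Apply Gauss's area formula. First the cross-terms c_i = x_i·y_{i+1} − x_{i+1}·y_i:
  25, 24, 91  ⇒  2A = 140, A = 70.
Then Σ (x_i + x_{i+1})·c_i = 1120, so x̄ = 1120 / (6·70) = 8/3.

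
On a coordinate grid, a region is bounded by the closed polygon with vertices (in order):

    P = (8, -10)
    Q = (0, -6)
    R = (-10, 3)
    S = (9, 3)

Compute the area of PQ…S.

Apply the surveyor's formula: 2A = Σ (x_i·y_{i+1} − x_{i+1}·y_i), indices taken mod 4.
Cross-terms: -48, -60, -57, -114  ⇒  Σ = -279
Area = |Σ|/2 = 139.5.

139.5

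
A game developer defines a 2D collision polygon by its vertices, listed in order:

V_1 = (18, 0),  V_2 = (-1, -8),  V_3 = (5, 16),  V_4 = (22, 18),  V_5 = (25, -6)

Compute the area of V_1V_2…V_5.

Σ = (-144) + (24) + (-262) + (-582) + (108) = -856
Area = |Σ|/2 = 428.

428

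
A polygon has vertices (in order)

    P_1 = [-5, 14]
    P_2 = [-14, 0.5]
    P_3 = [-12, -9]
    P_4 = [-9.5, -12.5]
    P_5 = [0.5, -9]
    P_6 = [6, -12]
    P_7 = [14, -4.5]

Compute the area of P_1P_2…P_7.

422.125

Apply Gauss's area formula: 2A = Σ (x_i·y_{i+1} − x_{i+1}·y_i), indices taken mod 7.
Σ = (193.5) + (132) + (64.5) + (91.75) + (48) + (141) + (173.5) = 844.25
Area = |Σ|/2 = 422.125.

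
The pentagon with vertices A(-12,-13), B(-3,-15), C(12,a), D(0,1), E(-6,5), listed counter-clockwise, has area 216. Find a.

Write out the shoelace sum; only the two edges meeting at C involve a:
2·Area = [((-3)·a − 12·(-15)) + (12·1 − 0·a)] + 285
       = -3·a + 477 = 432
⇒ a = 15.

15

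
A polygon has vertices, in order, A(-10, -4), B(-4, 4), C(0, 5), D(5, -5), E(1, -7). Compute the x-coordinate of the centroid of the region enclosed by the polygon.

Apply Gauss's area formula. First the cross-terms c_i = x_i·y_{i+1} − x_{i+1}·y_i:
  -56, -20, -25, -30, -74  ⇒  2A = -205, A = -102.5.
Then Σ (x_i + x_{i+1})·c_i = 1225, so x̄ = 1225 / (6·(-102.5)) = -245/123.

-245/123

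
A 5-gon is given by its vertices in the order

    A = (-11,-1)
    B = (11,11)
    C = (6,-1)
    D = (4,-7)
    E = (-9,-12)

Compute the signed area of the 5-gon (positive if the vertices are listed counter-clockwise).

-229.5

Apply Gauss's area formula: 2A = Σ (x_i·y_{i+1} − x_{i+1}·y_i), indices taken mod 5.
A→B: (-11)(11) − (11)(-1) = -110
B→C: (11)(-1) − (6)(11) = -77
C→D: (6)(-7) − (4)(-1) = -38
D→E: (4)(-12) − (-9)(-7) = -111
E→A: (-9)(-1) − (-11)(-12) = -123
Σ = -459
Signed area = Σ/2 = -229.5 (negative ⇒ clockwise traversal).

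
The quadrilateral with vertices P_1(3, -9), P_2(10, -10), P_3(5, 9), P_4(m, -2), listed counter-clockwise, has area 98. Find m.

0

The doubled signed area Σ (x_i y_{i+1} − x_{i+1} y_i) is linear in m.
With m=0 it equals 196; the coefficient of m is -18 (from the two edges through P_4).
So -18·m + 196 = 2·98 = 196 ⇒ m = 0.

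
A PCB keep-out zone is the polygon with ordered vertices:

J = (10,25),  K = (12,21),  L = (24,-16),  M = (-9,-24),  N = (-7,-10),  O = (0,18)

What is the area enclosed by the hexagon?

Σ = (-90) + (-696) + (-720) + (-78) + (-126) + (-180) = -1890
Area = |Σ|/2 = 945.

945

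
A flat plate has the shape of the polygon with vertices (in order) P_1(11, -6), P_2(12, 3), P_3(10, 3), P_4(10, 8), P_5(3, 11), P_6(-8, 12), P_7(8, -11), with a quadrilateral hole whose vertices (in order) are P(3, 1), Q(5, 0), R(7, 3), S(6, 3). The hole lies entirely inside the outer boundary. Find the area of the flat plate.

Outer boundary:
Apply the shoelace (surveyor's) formula: 2A = Σ (x_i·y_{i+1} − x_{i+1}·y_i), indices taken mod 7.
Σ = (105) + (6) + (50) + (86) + (124) + (-8) + (73) = 436
Area = |Σ|/2 = 218.
Hole:
Apply the surveyor's formula: 2A = Σ (x_i·y_{i+1} − x_{i+1}·y_i), indices taken mod 4.
Cross-terms: -5, 15, 3, -3  ⇒  Σ = 10
Area = |Σ|/2 = 5.
Net area = 218 − 5 = 213.

213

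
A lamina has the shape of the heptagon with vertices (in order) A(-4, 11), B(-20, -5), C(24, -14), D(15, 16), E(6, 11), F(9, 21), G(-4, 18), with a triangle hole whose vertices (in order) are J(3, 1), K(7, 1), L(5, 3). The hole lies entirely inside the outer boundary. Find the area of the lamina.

798

Outer boundary:
Apply the shoelace (surveyor's) formula: 2A = Σ (x_i·y_{i+1} − x_{i+1}·y_i), indices taken mod 7.
Cross-terms: 240, 400, 594, 69, 27, 246, 28  ⇒  Σ = 1604
Area = |Σ|/2 = 802.
Hole:
Apply the shoelace (surveyor's) formula: 2A = Σ (x_i·y_{i+1} − x_{i+1}·y_i), indices taken mod 3.
Σ = (-4) + (16) + (-4) = 8
Area = |Σ|/2 = 4.
Net area = 802 − 4 = 798.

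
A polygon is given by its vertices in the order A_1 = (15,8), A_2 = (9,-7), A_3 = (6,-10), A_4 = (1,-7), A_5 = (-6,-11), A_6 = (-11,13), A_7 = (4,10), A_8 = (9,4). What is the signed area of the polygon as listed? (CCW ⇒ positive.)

Apply the shoelace formula: 2A = Σ (x_i·y_{i+1} − x_{i+1}·y_i), indices taken mod 8.
Σ = (-177) + (-48) + (-32) + (-53) + (-199) + (-162) + (-74) + (12) = -733
Signed area = Σ/2 = -366.5 (negative ⇒ clockwise traversal).

-366.5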